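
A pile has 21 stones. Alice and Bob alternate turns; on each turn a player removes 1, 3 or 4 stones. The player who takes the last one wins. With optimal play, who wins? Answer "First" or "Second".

Mark each pile size as W (mover wins) or L (mover loses):
i:   0  1  2  3  4  5  6  7  8  9 10 11 12 13 14 15 16 17 18 19 20 21
     L  W  L  W  W  W  W  L  W  L  W  W  W  W  L  W  L  W  W  W  W  L
Position 21 is L, so the second player wins.

Second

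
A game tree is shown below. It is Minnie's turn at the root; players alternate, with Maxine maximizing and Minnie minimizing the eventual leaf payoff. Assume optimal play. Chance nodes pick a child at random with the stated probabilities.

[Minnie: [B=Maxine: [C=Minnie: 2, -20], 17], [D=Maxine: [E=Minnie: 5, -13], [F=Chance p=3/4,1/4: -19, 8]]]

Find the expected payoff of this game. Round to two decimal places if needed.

-12.25

C (Minnie): min(2, -20) = -20
B (Maxine): max(-20, 17) = 17
E (Minnie): min(5, -13) = -13
F (Chance): 3/4·-19 + 1/4·8 = -12.25
D (Maxine): max(-13, -12.25) = -12.25
Root (Minnie): min(17, -12.25) = -12.25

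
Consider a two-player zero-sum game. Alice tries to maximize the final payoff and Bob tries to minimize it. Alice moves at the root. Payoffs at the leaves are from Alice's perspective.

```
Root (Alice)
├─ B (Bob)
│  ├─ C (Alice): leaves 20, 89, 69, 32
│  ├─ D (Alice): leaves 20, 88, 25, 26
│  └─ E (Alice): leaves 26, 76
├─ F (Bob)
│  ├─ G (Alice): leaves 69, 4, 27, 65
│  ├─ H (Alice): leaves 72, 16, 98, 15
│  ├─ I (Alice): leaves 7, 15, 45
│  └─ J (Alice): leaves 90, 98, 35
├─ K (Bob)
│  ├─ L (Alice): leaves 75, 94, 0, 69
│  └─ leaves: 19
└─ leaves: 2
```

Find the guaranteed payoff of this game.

76

C (Alice): max(20, 89, 69, 32) = 89
D (Alice): max(20, 88, 25, 26) = 88
E (Alice): max(26, 76) = 76
B (Bob): min(89, 88, 76) = 76
G (Alice): max(69, 4, 27, 65) = 69
H (Alice): max(72, 16, 98, 15) = 98
I (Alice): max(7, 15, 45) = 45
J (Alice): max(90, 98, 35) = 98
F (Bob): min(69, 98, 45, 98) = 45
L (Alice): max(75, 94, 0, 69) = 94
K (Bob): min(94, 19) = 19
Root (Alice): max(76, 45, 19, 2) = 76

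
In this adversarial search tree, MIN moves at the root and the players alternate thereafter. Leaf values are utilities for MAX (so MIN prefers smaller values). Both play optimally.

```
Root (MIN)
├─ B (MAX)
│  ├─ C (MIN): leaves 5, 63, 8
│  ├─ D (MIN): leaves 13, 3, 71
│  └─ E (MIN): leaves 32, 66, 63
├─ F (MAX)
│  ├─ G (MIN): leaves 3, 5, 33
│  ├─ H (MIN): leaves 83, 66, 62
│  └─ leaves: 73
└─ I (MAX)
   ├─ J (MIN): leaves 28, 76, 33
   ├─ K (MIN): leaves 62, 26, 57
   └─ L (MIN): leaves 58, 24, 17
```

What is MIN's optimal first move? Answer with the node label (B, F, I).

I

C (MIN): min(5, 63, 8) = 5
D (MIN): min(13, 3, 71) = 3
E (MIN): min(32, 66, 63) = 32
B (MAX): max(5, 3, 32) = 32
G (MIN): min(3, 5, 33) = 3
H (MIN): min(83, 66, 62) = 62
F (MAX): max(3, 62, 73) = 73
J (MIN): min(28, 76, 33) = 28
K (MIN): min(62, 26, 57) = 26
L (MIN): min(58, 24, 17) = 17
I (MAX): max(28, 26, 17) = 28
Root (MIN): min(32, 73, 28) = 28
MIN picks the child with the lowest value: I (value 28).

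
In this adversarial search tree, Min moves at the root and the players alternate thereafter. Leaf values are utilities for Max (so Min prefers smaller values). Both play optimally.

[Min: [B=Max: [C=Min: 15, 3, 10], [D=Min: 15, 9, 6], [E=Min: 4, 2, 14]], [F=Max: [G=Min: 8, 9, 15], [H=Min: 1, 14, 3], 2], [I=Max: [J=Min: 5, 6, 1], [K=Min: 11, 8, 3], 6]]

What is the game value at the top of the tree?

C (Min): min(15, 3, 10) = 3
D (Min): min(15, 9, 6) = 6
E (Min): min(4, 2, 14) = 2
B (Max): max(3, 6, 2) = 6
G (Min): min(8, 9, 15) = 8
H (Min): min(1, 14, 3) = 1
F (Max): max(8, 1, 2) = 8
J (Min): min(5, 6, 1) = 1
K (Min): min(11, 8, 3) = 3
I (Max): max(1, 3, 6) = 6
Root (Min): min(6, 8, 6) = 6

6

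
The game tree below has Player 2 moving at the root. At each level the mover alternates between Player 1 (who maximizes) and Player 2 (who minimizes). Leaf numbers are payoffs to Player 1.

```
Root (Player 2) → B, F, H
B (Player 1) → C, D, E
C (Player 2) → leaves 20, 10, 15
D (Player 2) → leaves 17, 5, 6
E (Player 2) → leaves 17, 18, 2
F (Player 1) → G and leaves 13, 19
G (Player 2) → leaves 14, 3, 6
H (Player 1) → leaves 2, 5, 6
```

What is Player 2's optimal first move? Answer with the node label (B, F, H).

H

C (Player 2): min(20, 10, 15) = 10
D (Player 2): min(17, 5, 6) = 5
E (Player 2): min(17, 18, 2) = 2
B (Player 1): max(10, 5, 2) = 10
G (Player 2): min(14, 3, 6) = 3
F (Player 1): max(3, 13, 19) = 19
H (Player 1): max(2, 5, 6) = 6
Root (Player 2): min(10, 19, 6) = 6
Player 2 picks the child with the lowest value: H (value 6).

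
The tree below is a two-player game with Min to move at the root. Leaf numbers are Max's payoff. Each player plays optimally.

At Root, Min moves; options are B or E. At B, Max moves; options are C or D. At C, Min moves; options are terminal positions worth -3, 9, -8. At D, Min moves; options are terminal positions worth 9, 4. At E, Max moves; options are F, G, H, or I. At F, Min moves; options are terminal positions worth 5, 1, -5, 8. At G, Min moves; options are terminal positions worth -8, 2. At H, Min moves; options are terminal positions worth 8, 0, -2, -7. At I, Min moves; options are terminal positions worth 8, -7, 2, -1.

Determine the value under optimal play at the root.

-5

C (Min): min(-3, 9, -8) = -8
D (Min): min(9, 4) = 4
B (Max): max(-8, 4) = 4
F (Min): min(5, 1, -5, 8) = -5
G (Min): min(-8, 2) = -8
H (Min): min(8, 0, -2, -7) = -7
I (Min): min(8, -7, 2, -1) = -7
E (Max): max(-5, -8, -7, -7) = -5
Root (Min): min(4, -5) = -5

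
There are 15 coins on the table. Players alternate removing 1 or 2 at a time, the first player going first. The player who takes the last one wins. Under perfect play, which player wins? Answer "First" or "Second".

Second

Mark each pile size as W (mover wins) or L (mover loses):
i:   0  1  2  3  4  5  6  7  8  9 10 11 12 13 14 15
     L  W  W  L  W  W  L  W  W  L  W  W  L  W  W  L
Position 15 is L, so the second player wins.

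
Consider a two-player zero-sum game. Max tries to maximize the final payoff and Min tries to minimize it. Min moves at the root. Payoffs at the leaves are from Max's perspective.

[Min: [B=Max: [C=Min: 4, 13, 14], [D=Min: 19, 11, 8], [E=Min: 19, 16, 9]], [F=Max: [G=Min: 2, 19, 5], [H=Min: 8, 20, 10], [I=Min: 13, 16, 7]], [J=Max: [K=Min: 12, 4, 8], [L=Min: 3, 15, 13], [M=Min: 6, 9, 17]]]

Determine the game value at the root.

6

C (Min): min(4, 13, 14) = 4
D (Min): min(19, 11, 8) = 8
E (Min): min(19, 16, 9) = 9
B (Max): max(4, 8, 9) = 9
G (Min): min(2, 19, 5) = 2
H (Min): min(8, 20, 10) = 8
I (Min): min(13, 16, 7) = 7
F (Max): max(2, 8, 7) = 8
K (Min): min(12, 4, 8) = 4
L (Min): min(3, 15, 13) = 3
M (Min): min(6, 9, 17) = 6
J (Max): max(4, 3, 6) = 6
Root (Min): min(9, 8, 6) = 6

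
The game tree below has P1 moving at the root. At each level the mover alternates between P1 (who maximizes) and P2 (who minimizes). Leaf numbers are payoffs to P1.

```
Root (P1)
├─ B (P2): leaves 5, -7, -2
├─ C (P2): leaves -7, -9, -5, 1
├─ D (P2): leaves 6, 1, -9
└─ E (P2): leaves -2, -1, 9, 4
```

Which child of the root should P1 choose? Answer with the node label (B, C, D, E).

E

B (P2): min(5, -7, -2) = -7
C (P2): min(-7, -9, -5, 1) = -9
D (P2): min(6, 1, -9) = -9
E (P2): min(-2, -1, 9, 4) = -2
Root (P1): max(-7, -9, -9, -2) = -2
P1 picks the child with the highest value: E (value -2).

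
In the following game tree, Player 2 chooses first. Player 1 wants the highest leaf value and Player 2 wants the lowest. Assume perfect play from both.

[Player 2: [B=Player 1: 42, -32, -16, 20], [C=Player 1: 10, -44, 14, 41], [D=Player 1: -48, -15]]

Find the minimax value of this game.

-15

B (Player 1): max(42, -32, -16, 20) = 42
C (Player 1): max(10, -44, 14, 41) = 41
D (Player 1): max(-48, -15) = -15
Root (Player 2): min(42, 41, -15) = -15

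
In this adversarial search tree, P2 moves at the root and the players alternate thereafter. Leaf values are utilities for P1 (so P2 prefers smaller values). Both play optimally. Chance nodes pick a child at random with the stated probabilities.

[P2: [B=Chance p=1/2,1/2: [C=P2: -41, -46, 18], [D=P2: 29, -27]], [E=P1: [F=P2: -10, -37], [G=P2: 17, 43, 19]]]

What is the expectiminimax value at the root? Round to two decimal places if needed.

C (P2): min(-41, -46, 18) = -46
D (P2): min(29, -27) = -27
B (Chance): 1/2·-46 + 1/2·-27 = -36.5
F (P2): min(-10, -37) = -37
G (P2): min(17, 43, 19) = 17
E (P1): max(-37, 17) = 17
Root (P2): min(-36.5, 17) = -36.5

-36.5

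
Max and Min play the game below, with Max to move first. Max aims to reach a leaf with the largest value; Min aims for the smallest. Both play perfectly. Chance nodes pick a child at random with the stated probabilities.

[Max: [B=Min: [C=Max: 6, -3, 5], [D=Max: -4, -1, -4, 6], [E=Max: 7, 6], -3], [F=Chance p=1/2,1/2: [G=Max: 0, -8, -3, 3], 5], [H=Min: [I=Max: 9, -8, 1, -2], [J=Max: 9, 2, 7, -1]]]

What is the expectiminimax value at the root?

C (Max): max(6, -3, 5) = 6
D (Max): max(-4, -1, -4, 6) = 6
E (Max): max(7, 6) = 7
B (Min): min(6, 6, 7, -3) = -3
G (Max): max(0, -8, -3, 3) = 3
F (Chance): 1/2·3 + 1/2·5 = 4
I (Max): max(9, -8, 1, -2) = 9
J (Max): max(9, 2, 7, -1) = 9
H (Min): min(9, 9) = 9
Root (Max): max(-3, 4, 9) = 9

9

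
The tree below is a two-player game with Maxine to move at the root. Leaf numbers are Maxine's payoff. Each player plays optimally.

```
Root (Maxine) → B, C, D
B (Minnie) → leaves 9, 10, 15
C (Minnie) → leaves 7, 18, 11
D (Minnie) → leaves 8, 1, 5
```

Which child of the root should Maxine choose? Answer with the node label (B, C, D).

B (Minnie): min(9, 10, 15) = 9
C (Minnie): min(7, 18, 11) = 7
D (Minnie): min(8, 1, 5) = 1
Root (Maxine): max(9, 7, 1) = 9
Maxine picks the child with the highest value: B (value 9).

B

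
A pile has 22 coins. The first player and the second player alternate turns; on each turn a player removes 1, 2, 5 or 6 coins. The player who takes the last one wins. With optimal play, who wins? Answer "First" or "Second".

First

i:   0  1  2  3  4  5  6  7  8  9 10 11 12 13 14 15 16 17 18 19 20 21 22
     L  W  W  L  W  W  W  L  W  W  L  W  W  W  L  W  W  L  W  W  W  L  W
Position 22 is W, so the first player wins.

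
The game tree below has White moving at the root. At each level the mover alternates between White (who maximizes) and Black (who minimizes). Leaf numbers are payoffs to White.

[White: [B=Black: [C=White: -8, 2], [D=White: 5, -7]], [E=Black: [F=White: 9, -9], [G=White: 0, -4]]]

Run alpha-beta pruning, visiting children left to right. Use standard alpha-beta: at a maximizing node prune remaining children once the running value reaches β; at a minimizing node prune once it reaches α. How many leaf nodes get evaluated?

7

C [α=-∞,β=+∞]: v=2
D [α=-∞,β=2]: v=5 after child 1 ≥ β → β-cutoff, skip 1
B [α=-∞,β=+∞]: v=2
F [α=2,β=+∞]: v=9
G [α=2,β=9]: v=0
E [α=2,β=+∞]: v=0
Root [α=-∞,β=+∞]: v=2
Leaves evaluated: 7 of 8.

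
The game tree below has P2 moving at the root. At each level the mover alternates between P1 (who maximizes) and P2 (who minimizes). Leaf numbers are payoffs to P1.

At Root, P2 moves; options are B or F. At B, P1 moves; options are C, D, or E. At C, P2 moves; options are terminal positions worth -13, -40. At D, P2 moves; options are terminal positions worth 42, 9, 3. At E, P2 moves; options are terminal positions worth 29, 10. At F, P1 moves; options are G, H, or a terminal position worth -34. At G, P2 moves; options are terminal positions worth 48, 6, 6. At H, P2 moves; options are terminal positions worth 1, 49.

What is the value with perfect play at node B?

10

C: min(-13, -40) = -40
D: min(42, 9, 3) = 3
E: min(29, 10) = 10
B: max(-40, 3, 10) = 10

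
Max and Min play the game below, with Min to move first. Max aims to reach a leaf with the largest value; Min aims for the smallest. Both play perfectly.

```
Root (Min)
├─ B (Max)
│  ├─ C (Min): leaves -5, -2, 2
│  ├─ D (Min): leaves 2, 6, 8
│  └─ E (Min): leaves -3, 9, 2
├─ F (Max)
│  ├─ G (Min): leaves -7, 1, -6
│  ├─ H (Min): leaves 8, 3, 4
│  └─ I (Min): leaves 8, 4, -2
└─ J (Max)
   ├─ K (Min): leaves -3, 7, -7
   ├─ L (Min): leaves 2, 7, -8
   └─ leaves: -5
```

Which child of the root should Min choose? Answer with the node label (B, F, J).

J

C (Min): min(-5, -2, 2) = -5
D (Min): min(2, 6, 8) = 2
E (Min): min(-3, 9, 2) = -3
B (Max): max(-5, 2, -3) = 2
G (Min): min(-7, 1, -6) = -7
H (Min): min(8, 3, 4) = 3
I (Min): min(8, 4, -2) = -2
F (Max): max(-7, 3, -2) = 3
K (Min): min(-3, 7, -7) = -7
L (Min): min(2, 7, -8) = -8
J (Max): max(-7, -8, -5) = -5
Root (Min): min(2, 3, -5) = -5
Min picks the child with the lowest value: J (value -5).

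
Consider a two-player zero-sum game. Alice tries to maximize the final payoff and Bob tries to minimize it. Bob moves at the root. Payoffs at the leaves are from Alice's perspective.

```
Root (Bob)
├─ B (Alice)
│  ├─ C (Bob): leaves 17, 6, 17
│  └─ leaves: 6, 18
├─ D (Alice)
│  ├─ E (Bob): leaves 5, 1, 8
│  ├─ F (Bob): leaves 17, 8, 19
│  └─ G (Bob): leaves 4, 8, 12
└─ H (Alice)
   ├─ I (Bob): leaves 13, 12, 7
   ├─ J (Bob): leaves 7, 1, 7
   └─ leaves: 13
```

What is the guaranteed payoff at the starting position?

C (Bob): min(17, 6, 17) = 6
B (Alice): max(6, 6, 18) = 18
E (Bob): min(5, 1, 8) = 1
F (Bob): min(17, 8, 19) = 8
G (Bob): min(4, 8, 12) = 4
D (Alice): max(1, 8, 4) = 8
I (Bob): min(13, 12, 7) = 7
J (Bob): min(7, 1, 7) = 1
H (Alice): max(7, 1, 13) = 13
Root (Bob): min(18, 8, 13) = 8

8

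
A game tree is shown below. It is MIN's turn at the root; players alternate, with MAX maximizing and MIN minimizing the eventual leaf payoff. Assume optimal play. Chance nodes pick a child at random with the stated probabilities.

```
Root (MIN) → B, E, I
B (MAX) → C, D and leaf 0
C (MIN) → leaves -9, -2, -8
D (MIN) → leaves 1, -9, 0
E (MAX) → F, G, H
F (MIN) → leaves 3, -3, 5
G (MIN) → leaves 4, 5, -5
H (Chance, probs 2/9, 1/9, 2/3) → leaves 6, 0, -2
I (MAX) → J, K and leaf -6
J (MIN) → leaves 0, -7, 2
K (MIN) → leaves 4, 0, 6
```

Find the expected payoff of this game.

0

C (MIN): min(-9, -2, -8) = -9
D (MIN): min(1, -9, 0) = -9
B (MAX): max(-9, -9, 0) = 0
F (MIN): min(3, -3, 5) = -3
G (MIN): min(4, 5, -5) = -5
H (Chance): 2/9·6 + 1/9·0 + 2/3·-2 = 0
E (MAX): max(-3, -5, 0) = 0
J (MIN): min(0, -7, 2) = -7
K (MIN): min(4, 0, 6) = 0
I (MAX): max(-7, 0, -6) = 0
Root (MIN): min(0, 0, 0) = 0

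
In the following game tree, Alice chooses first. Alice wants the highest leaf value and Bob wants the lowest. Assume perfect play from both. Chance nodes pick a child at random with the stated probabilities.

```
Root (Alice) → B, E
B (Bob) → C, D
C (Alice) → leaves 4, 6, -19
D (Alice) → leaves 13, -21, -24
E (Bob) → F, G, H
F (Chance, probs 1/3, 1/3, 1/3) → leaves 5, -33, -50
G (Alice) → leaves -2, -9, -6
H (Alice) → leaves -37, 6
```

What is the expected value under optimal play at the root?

C (Alice): max(4, 6, -19) = 6
D (Alice): max(13, -21, -24) = 13
B (Bob): min(6, 13) = 6
F (Chance): 1/3·5 + 1/3·-33 + 1/3·-50 = -26
G (Alice): max(-2, -9, -6) = -2
H (Alice): max(-37, 6) = 6
E (Bob): min(-26, -2, 6) = -26
Root (Alice): max(6, -26) = 6

6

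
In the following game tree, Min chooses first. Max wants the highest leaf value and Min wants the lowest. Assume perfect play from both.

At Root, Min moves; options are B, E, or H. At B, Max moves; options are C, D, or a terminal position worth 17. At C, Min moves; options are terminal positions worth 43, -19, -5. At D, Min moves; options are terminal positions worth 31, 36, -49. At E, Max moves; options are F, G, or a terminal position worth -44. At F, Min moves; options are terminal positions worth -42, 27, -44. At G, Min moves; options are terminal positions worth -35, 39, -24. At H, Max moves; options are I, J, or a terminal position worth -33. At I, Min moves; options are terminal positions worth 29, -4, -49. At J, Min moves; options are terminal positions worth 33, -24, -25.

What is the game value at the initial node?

-35

C (Min): min(43, -19, -5) = -19
D (Min): min(31, 36, -49) = -49
B (Max): max(-19, -49, 17) = 17
F (Min): min(-42, 27, -44) = -44
G (Min): min(-35, 39, -24) = -35
E (Max): max(-44, -35, -44) = -35
I (Min): min(29, -4, -49) = -49
J (Min): min(33, -24, -25) = -25
H (Max): max(-49, -25, -33) = -25
Root (Min): min(17, -35, -25) = -35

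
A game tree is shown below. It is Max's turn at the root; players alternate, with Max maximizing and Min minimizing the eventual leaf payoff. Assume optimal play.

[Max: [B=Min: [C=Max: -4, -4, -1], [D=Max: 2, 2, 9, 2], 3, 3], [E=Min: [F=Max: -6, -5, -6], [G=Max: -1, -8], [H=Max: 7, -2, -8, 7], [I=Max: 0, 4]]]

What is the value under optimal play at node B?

C: max(-4, -4, -1) = -1
D: max(2, 2, 9, 2) = 9
B: min(-1, 9, 3, 3) = -1

-1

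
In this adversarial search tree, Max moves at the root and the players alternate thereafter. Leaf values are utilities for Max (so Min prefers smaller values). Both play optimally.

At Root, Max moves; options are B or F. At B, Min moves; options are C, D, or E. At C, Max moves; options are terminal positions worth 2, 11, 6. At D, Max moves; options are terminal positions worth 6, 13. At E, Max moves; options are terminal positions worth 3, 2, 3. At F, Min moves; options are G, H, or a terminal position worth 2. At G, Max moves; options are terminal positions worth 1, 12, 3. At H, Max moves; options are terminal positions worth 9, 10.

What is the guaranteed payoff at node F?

G: max(1, 12, 3) = 12
H: max(9, 10) = 10
F: min(12, 10, 2) = 2

2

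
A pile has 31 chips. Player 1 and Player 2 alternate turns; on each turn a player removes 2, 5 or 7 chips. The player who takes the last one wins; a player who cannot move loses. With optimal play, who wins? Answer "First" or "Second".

W/L table (W = player to move can force a win):
i:   0  1  2  3  4  5  6  7  8  9 10 11 12 13 14 15 16 17 18 19 20 21 22 23 24 25 26 27 28 29 30 31
     L  L  W  W  L  W  W  W  W  W  L  W  W  L  L  W  W  W  W  W  W  W  L  L  W  W  L  W  W  W  W  W
Position 31 is W, so the first player wins.

First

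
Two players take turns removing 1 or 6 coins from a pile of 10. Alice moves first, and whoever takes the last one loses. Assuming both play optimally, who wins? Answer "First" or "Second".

Second

Compute winning (W) and losing (L) positions by backward induction:
i:   0  1  2  3  4  5  6  7  8  9 10
     W  L  W  L  W  L  W  W  L  W  L
Position 10 is L, so the second player wins.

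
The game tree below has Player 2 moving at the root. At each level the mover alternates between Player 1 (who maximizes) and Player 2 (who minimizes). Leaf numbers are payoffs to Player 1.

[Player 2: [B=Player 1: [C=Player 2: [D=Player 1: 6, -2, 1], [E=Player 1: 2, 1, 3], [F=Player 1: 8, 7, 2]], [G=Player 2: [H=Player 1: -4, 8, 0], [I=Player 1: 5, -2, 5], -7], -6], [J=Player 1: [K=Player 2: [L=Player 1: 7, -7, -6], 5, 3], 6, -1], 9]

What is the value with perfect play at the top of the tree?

D (Player 1): max(6, -2, 1) = 6
E (Player 1): max(2, 1, 3) = 3
F (Player 1): max(8, 7, 2) = 8
C (Player 2): min(6, 3, 8) = 3
H (Player 1): max(-4, 8, 0) = 8
I (Player 1): max(5, -2, 5) = 5
G (Player 2): min(8, 5, -7) = -7
B (Player 1): max(3, -7, -6) = 3
L (Player 1): max(7, -7, -6) = 7
K (Player 2): min(7, 5, 3) = 3
J (Player 1): max(3, 6, -1) = 6
Root (Player 2): min(3, 6, 9) = 3

3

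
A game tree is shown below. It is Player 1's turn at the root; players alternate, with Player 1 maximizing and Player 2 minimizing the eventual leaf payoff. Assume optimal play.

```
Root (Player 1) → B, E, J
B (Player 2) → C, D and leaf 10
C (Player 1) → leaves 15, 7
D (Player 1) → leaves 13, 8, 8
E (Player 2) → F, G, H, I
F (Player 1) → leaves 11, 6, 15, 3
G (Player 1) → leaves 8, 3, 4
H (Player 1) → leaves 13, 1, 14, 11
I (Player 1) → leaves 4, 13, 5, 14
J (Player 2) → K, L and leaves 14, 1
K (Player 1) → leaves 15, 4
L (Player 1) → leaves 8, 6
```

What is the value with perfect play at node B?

10

C: max(15, 7) = 15
D: max(13, 8, 8) = 13
B: min(15, 13, 10) = 10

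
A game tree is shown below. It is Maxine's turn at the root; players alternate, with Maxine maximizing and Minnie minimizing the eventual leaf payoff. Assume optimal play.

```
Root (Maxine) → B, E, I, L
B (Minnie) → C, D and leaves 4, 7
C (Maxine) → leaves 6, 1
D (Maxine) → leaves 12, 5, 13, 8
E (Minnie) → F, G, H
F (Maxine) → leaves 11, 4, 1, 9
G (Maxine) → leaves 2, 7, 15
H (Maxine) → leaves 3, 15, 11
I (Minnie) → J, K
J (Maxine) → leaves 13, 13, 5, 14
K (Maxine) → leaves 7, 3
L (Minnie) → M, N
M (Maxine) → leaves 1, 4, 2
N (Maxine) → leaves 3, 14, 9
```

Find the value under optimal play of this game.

11

C (Maxine): max(6, 1) = 6
D (Maxine): max(12, 5, 13, 8) = 13
B (Minnie): min(6, 13, 4, 7) = 4
F (Maxine): max(11, 4, 1, 9) = 11
G (Maxine): max(2, 7, 15) = 15
H (Maxine): max(3, 15, 11) = 15
E (Minnie): min(11, 15, 15) = 11
J (Maxine): max(13, 13, 5, 14) = 14
K (Maxine): max(7, 3) = 7
I (Minnie): min(14, 7) = 7
M (Maxine): max(1, 4, 2) = 4
N (Maxine): max(3, 14, 9) = 14
L (Minnie): min(4, 14) = 4
Root (Maxine): max(4, 11, 7, 4) = 11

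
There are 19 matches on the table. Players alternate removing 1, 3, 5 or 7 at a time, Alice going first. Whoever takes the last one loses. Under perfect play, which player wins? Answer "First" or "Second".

Second

W/L table (W = player to move can force a win):
i:   0  1  2  3  4  5  6  7  8  9 10 11 12 13 14 15 16 17 18 19
     W  L  W  L  W  L  W  L  W  L  W  L  W  L  W  L  W  L  W  L
Position 19 is L, so the second player wins.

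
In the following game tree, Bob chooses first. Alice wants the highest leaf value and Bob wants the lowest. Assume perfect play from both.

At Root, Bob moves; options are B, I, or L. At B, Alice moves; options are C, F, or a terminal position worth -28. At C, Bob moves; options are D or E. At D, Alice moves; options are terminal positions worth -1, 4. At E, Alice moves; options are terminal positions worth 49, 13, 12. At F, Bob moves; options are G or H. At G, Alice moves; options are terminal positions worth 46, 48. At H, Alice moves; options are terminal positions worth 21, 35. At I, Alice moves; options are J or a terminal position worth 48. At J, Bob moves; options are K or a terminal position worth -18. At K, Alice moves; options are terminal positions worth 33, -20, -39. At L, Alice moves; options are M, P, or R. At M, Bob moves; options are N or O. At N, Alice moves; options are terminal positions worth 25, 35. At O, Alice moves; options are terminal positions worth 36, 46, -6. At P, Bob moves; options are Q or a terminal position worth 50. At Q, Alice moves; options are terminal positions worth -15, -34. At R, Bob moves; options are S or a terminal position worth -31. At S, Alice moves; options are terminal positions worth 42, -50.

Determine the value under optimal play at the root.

35

D (Alice): max(-1, 4) = 4
E (Alice): max(49, 13, 12) = 49
C (Bob): min(4, 49) = 4
G (Alice): max(46, 48) = 48
H (Alice): max(21, 35) = 35
F (Bob): min(48, 35) = 35
B (Alice): max(4, 35, -28) = 35
K (Alice): max(33, -20, -39) = 33
J (Bob): min(33, -18) = -18
I (Alice): max(-18, 48) = 48
N (Alice): max(25, 35) = 35
O (Alice): max(36, 46, -6) = 46
M (Bob): min(35, 46) = 35
Q (Alice): max(-15, -34) = -15
P (Bob): min(-15, 50) = -15
S (Alice): max(42, -50) = 42
R (Bob): min(42, -31) = -31
L (Alice): max(35, -15, -31) = 35
Root (Bob): min(35, 48, 35) = 35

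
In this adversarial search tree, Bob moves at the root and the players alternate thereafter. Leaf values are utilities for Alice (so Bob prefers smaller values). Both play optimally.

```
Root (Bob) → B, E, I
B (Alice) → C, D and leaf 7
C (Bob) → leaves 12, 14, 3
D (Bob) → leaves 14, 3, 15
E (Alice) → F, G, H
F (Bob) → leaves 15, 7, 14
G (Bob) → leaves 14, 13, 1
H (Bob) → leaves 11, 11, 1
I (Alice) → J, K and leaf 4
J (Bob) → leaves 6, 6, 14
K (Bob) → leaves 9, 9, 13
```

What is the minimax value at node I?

9

J: min(6, 6, 14) = 6
K: min(9, 9, 13) = 9
I: max(6, 9, 4) = 9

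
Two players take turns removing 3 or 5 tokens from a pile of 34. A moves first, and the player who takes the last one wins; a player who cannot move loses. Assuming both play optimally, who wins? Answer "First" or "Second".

Second

Mark each pile size as W (mover wins) or L (mover loses):
i:   0  1  2  3  4  5  6  7  8  9 10 11 12 13 14 15 16 17 18 19 20 21 22 23 24 25 26 27 28 29 30 31 32 33 34
     L  L  L  W  W  W  W  W  L  L  L  W  W  W  W  W  L  L  L  W  W  W  W  W  L  L  L  W  W  W  W  W  L  L  L
Position 34 is L, so the second player wins.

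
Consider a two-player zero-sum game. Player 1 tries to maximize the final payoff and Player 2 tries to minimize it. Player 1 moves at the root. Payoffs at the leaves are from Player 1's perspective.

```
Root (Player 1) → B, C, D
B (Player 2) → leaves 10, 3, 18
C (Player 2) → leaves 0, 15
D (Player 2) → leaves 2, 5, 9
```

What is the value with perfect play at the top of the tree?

B (Player 2): min(10, 3, 18) = 3
C (Player 2): min(0, 15) = 0
D (Player 2): min(2, 5, 9) = 2
Root (Player 1): max(3, 0, 2) = 3

3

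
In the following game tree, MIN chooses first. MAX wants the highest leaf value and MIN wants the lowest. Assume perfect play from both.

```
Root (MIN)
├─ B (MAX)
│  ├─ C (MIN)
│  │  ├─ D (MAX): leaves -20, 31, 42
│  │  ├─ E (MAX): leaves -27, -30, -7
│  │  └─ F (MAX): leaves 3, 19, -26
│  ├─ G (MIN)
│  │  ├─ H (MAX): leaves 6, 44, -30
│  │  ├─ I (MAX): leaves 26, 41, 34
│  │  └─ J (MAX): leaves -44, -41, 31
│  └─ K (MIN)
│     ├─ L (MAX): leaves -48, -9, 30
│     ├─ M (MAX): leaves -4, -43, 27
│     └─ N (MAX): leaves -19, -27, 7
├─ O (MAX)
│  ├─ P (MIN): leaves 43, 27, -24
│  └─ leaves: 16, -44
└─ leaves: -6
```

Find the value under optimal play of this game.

D (MAX): max(-20, 31, 42) = 42
E (MAX): max(-27, -30, -7) = -7
F (MAX): max(3, 19, -26) = 19
C (MIN): min(42, -7, 19) = -7
H (MAX): max(6, 44, -30) = 44
I (MAX): max(26, 41, 34) = 41
J (MAX): max(-44, -41, 31) = 31
G (MIN): min(44, 41, 31) = 31
L (MAX): max(-48, -9, 30) = 30
M (MAX): max(-4, -43, 27) = 27
N (MAX): max(-19, -27, 7) = 7
K (MIN): min(30, 27, 7) = 7
B (MAX): max(-7, 31, 7) = 31
P (MIN): min(43, 27, -24) = -24
O (MAX): max(-24, 16, -44) = 16
Root (MIN): min(31, 16, -6) = -6

-6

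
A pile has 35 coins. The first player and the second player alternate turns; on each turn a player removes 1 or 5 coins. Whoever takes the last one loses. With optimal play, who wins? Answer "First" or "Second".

Second

Mark each pile size as W (mover wins) or L (mover loses):
i:   0  1  2  3  4  5  6  7  8  9 10 11 12 13 14 15 16 17 18 19 20 21 22 23 24 25 26 27 28 29 30 31 32 33 34 35
     W  L  W  L  W  L  W  L  W  L  W  L  W  L  W  L  W  L  W  L  W  L  W  L  W  L  W  L  W  L  W  L  W  L  W  L
Position 35 is L, so the second player wins.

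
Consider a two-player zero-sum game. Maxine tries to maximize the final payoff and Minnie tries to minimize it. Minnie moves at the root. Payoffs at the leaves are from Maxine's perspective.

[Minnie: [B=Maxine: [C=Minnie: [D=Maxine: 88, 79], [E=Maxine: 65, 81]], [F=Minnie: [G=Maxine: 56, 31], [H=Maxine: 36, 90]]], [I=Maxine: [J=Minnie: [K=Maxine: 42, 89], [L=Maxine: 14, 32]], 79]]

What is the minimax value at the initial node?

79

D (Maxine): max(88, 79) = 88
E (Maxine): max(65, 81) = 81
C (Minnie): min(88, 81) = 81
G (Maxine): max(56, 31) = 56
H (Maxine): max(36, 90) = 90
F (Minnie): min(56, 90) = 56
B (Maxine): max(81, 56) = 81
K (Maxine): max(42, 89) = 89
L (Maxine): max(14, 32) = 32
J (Minnie): min(89, 32) = 32
I (Maxine): max(32, 79) = 79
Root (Minnie): min(81, 79) = 79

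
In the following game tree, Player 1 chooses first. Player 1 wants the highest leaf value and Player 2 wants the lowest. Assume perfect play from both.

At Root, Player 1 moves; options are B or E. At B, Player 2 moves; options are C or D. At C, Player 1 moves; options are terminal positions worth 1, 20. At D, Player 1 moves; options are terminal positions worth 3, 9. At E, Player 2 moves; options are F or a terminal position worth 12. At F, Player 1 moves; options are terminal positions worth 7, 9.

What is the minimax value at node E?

9

F: max(7, 9) = 9
E: min(9, 12) = 9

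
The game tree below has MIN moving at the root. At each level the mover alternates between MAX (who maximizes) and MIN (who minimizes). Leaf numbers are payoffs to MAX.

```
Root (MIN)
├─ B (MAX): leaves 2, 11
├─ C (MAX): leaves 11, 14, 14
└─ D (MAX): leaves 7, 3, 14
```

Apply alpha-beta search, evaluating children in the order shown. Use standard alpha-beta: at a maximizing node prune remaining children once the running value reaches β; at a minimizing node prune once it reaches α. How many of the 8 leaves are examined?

6

B [α=-∞,β=+∞]: v=11
C [α=-∞,β=11]: v=11 after child 1 ≥ β → β-cutoff, skip 2
D [α=-∞,β=11]: v=14
Root [α=-∞,β=+∞]: v=11
Leaves evaluated: 6 of 8.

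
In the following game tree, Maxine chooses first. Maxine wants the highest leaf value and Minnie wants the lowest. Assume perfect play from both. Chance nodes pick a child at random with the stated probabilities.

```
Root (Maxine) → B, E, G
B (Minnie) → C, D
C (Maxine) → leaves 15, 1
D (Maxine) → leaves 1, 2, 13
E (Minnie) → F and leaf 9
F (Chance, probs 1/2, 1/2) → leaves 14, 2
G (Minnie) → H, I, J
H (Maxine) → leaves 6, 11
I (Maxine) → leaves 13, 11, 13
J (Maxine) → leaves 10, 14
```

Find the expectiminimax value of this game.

C (Maxine): max(15, 1) = 15
D (Maxine): max(1, 2, 13) = 13
B (Minnie): min(15, 13) = 13
F (Chance): 1/2·14 + 1/2·2 = 8
E (Minnie): min(8, 9) = 8
H (Maxine): max(6, 11) = 11
I (Maxine): max(13, 11, 13) = 13
J (Maxine): max(10, 14) = 14
G (Minnie): min(11, 13, 14) = 11
Root (Maxine): max(13, 8, 11) = 13

13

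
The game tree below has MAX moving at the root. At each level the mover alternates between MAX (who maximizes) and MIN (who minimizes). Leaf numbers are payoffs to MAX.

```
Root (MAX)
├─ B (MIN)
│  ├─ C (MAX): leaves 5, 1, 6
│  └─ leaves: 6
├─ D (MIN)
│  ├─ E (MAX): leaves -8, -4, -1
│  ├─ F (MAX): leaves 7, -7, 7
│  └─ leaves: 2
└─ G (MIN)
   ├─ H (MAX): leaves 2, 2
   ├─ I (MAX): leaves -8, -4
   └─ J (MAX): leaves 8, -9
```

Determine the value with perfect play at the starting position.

C (MAX): max(5, 1, 6) = 6
B (MIN): min(6, 6) = 6
E (MAX): max(-8, -4, -1) = -1
F (MAX): max(7, -7, 7) = 7
D (MIN): min(-1, 7, 2) = -1
H (MAX): max(2, 2) = 2
I (MAX): max(-8, -4) = -4
J (MAX): max(8, -9) = 8
G (MIN): min(2, -4, 8) = -4
Root (MAX): max(6, -1, -4) = 6

6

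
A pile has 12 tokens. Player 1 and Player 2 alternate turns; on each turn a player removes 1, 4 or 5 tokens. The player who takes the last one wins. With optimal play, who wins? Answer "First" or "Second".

Compute winning (W) and losing (L) positions by backward induction:
i:   0  1  2  3  4  5  6  7  8  9 10 11 12
     L  W  L  W  W  W  W  W  L  W  L  W  W
Position 12 is W, so the first player wins.

First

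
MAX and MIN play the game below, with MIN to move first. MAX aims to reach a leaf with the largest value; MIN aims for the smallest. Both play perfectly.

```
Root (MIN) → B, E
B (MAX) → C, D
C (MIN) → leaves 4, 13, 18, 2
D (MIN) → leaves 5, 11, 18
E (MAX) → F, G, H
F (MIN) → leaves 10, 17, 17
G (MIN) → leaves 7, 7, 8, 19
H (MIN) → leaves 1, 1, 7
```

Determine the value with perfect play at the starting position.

5

C (MIN): min(4, 13, 18, 2) = 2
D (MIN): min(5, 11, 18) = 5
B (MAX): max(2, 5) = 5
F (MIN): min(10, 17, 17) = 10
G (MIN): min(7, 7, 8, 19) = 7
H (MIN): min(1, 1, 7) = 1
E (MAX): max(10, 7, 1) = 10
Root (MIN): min(5, 10) = 5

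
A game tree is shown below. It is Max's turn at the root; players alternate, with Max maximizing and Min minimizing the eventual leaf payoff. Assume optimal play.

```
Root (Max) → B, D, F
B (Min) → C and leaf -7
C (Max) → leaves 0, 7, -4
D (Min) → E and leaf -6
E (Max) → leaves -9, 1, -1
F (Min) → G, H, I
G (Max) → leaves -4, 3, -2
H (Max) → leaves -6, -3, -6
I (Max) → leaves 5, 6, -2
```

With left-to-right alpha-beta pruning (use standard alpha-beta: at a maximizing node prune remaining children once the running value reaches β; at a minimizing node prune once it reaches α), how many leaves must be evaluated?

15

C [α=-∞,β=+∞]: v=7
B [α=-∞,β=+∞]: v=-7
E [α=-7,β=+∞]: v=1
D [α=-7,β=+∞]: v=-6
G [α=-6,β=+∞]: v=3
H [α=-6,β=3]: v=-3
I [α=-6,β=-3]: v=5 after child 1 ≥ β → β-cutoff, skip 2
F [α=-6,β=+∞]: v=-3
Root [α=-∞,β=+∞]: v=-3
Leaves evaluated: 15 of 17.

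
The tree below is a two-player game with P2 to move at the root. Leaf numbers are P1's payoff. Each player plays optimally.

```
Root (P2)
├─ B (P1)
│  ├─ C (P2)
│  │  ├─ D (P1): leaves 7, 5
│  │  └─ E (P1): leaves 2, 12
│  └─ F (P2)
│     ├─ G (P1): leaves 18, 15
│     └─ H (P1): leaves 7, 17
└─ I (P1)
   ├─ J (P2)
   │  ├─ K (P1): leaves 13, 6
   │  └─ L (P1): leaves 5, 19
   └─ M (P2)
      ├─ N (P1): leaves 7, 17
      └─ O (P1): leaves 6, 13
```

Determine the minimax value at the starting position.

13

D (P1): max(7, 5) = 7
E (P1): max(2, 12) = 12
C (P2): min(7, 12) = 7
G (P1): max(18, 15) = 18
H (P1): max(7, 17) = 17
F (P2): min(18, 17) = 17
B (P1): max(7, 17) = 17
K (P1): max(13, 6) = 13
L (P1): max(5, 19) = 19
J (P2): min(13, 19) = 13
N (P1): max(7, 17) = 17
O (P1): max(6, 13) = 13
M (P2): min(17, 13) = 13
I (P1): max(13, 13) = 13
Root (P2): min(17, 13) = 13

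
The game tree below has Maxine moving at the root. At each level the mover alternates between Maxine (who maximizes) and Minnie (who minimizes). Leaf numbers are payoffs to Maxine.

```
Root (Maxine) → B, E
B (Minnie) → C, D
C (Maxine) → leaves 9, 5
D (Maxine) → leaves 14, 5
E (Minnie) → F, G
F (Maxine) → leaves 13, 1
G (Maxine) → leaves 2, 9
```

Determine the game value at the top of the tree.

9

C (Maxine): max(9, 5) = 9
D (Maxine): max(14, 5) = 14
B (Minnie): min(9, 14) = 9
F (Maxine): max(13, 1) = 13
G (Maxine): max(2, 9) = 9
E (Minnie): min(13, 9) = 9
Root (Maxine): max(9, 9) = 9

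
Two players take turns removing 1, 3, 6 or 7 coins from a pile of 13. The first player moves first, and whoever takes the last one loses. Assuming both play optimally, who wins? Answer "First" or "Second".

Compute winning (W) and losing (L) positions by backward induction:
i:   0  1  2  3  4  5  6  7  8  9 10 11 12 13
     W  L  W  L  W  L  W  W  W  W  W  W  W  L
Position 13 is L, so the second player wins.

Second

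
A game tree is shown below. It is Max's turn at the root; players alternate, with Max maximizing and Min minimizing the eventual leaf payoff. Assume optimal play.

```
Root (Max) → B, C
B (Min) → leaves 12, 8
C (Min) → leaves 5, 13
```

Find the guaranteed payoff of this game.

B (Min): min(12, 8) = 8
C (Min): min(5, 13) = 5
Root (Max): max(8, 5) = 8

8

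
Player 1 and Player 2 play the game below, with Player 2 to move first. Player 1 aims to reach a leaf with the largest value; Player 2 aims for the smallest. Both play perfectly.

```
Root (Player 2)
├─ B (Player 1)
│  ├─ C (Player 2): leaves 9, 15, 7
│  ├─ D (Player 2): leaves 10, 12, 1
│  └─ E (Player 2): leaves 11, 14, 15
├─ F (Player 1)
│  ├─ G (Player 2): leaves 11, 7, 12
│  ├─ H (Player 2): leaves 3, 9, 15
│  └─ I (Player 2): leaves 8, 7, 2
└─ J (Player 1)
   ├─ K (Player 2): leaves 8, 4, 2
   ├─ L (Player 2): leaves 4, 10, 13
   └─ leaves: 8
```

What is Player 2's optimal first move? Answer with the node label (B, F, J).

F

C (Player 2): min(9, 15, 7) = 7
D (Player 2): min(10, 12, 1) = 1
E (Player 2): min(11, 14, 15) = 11
B (Player 1): max(7, 1, 11) = 11
G (Player 2): min(11, 7, 12) = 7
H (Player 2): min(3, 9, 15) = 3
I (Player 2): min(8, 7, 2) = 2
F (Player 1): max(7, 3, 2) = 7
K (Player 2): min(8, 4, 2) = 2
L (Player 2): min(4, 10, 13) = 4
J (Player 1): max(2, 4, 8) = 8
Root (Player 2): min(11, 7, 8) = 7
Player 2 picks the child with the lowest value: F (value 7).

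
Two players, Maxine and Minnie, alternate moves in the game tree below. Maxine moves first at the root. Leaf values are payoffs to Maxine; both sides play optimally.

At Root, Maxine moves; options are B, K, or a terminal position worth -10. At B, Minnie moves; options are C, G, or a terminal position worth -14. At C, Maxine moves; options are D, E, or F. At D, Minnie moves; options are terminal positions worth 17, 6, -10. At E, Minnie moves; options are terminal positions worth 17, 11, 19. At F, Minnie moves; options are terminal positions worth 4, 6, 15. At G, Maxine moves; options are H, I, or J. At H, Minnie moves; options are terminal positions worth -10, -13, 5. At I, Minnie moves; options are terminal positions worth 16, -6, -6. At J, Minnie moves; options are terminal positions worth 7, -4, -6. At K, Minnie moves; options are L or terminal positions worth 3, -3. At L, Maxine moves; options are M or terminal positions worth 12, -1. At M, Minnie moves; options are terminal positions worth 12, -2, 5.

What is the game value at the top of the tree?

D (Minnie): min(17, 6, -10) = -10
E (Minnie): min(17, 11, 19) = 11
F (Minnie): min(4, 6, 15) = 4
C (Maxine): max(-10, 11, 4) = 11
H (Minnie): min(-10, -13, 5) = -13
I (Minnie): min(16, -6, -6) = -6
J (Minnie): min(7, -4, -6) = -6
G (Maxine): max(-13, -6, -6) = -6
B (Minnie): min(11, -6, -14) = -14
M (Minnie): min(12, -2, 5) = -2
L (Maxine): max(-2, 12, -1) = 12
K (Minnie): min(12, 3, -3) = -3
Root (Maxine): max(-14, -3, -10) = -3

-3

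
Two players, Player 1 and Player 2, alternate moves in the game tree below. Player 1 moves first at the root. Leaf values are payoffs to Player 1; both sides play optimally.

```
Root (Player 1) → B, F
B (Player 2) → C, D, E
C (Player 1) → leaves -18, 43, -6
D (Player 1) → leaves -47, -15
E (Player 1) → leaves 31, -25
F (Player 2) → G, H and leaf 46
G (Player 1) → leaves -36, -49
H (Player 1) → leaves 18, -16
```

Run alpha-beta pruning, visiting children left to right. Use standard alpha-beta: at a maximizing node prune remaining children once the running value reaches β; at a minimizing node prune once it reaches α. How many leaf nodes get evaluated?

C [α=-∞,β=+∞]: v=43
D [α=-∞,β=43]: v=-15
E [α=-∞,β=-15]: v=31 after child 1 ≥ β → β-cutoff, skip 1
B [α=-∞,β=+∞]: v=-15
G [α=-15,β=+∞]: v=-36
F [α=-15,β=+∞]: v=-36 after child 1 ≤ α → α-cutoff, skip 2
Root [α=-∞,β=+∞]: v=-15
Leaves evaluated: 8 of 12.

8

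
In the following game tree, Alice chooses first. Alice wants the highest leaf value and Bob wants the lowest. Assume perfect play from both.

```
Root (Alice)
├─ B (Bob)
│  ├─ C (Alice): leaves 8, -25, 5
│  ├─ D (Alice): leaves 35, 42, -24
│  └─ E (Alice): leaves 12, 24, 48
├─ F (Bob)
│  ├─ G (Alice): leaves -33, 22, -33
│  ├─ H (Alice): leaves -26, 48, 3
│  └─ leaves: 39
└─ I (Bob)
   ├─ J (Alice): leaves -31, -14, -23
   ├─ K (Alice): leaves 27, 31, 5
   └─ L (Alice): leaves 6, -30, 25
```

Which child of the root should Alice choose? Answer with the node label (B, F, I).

C (Alice): max(8, -25, 5) = 8
D (Alice): max(35, 42, -24) = 42
E (Alice): max(12, 24, 48) = 48
B (Bob): min(8, 42, 48) = 8
G (Alice): max(-33, 22, -33) = 22
H (Alice): max(-26, 48, 3) = 48
F (Bob): min(22, 48, 39) = 22
J (Alice): max(-31, -14, -23) = -14
K (Alice): max(27, 31, 5) = 31
L (Alice): max(6, -30, 25) = 25
I (Bob): min(-14, 31, 25) = -14
Root (Alice): max(8, 22, -14) = 22
Alice picks the child with the highest value: F (value 22).

F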